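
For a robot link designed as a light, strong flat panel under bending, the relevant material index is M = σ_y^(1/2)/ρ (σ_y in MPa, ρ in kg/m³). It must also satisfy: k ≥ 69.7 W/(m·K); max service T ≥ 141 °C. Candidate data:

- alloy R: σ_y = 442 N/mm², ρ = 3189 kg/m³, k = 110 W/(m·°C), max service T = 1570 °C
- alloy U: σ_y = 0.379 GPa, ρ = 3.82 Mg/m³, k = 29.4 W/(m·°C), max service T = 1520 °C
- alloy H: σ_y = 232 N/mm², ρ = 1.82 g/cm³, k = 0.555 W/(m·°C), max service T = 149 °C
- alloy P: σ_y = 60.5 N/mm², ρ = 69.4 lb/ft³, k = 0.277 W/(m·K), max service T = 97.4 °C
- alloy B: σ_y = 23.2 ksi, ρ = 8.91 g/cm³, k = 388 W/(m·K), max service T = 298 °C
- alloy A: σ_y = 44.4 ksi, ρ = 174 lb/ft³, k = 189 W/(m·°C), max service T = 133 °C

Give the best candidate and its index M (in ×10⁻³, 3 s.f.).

Screen on constraints: k ≥ 69.7 W/(m·K); max service T ≥ 141 °C. Survivors: alloy R, alloy B.
Putting every candidate on a common basis:
  alloy R: σ_y = 442.0 MPa, ρ = 3189 kg/m³
  alloy B: σ_y = 160.0 MPa, ρ = 8910 kg/m³
  alloy R: M = 6.59×10⁻³
  alloy B: M = 1.42×10⁻³
Alloy R has the largest M.

alloy R, M = 6.59×10⁻³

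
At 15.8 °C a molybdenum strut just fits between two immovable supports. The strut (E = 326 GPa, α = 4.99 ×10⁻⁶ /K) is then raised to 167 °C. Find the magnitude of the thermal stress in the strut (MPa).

246 MPa

ΔT = 151.2 K. Constrained thermal stress σ = E·α·ΔT = 326.0×10³ MPa × 4.99×10⁻⁶ × 151.2 = 246 MPa (compressive).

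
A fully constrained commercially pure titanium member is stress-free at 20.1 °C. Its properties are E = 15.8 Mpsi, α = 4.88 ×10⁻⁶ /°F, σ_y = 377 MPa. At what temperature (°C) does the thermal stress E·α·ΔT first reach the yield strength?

E = 15.8 Mpsi = 108.9 GPa.
α = 4.88×10⁻⁶/°F × 9/5 = 8.78×10⁻⁶/K.
E·α·ΔT = 377.0 MPa ⇒ ΔT = 377.0 / (108.9×10³ × 8.78×10⁻⁶) = 394.0 K.
T = 20.1 + 394.0 = 414.1 °C.

414 °C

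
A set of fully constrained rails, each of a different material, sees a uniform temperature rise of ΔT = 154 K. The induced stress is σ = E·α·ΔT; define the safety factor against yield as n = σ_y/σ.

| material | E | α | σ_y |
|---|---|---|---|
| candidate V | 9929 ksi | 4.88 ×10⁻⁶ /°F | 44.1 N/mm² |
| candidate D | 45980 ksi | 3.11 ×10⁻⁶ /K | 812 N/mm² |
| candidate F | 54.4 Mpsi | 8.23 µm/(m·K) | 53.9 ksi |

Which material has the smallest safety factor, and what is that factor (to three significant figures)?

Per material, after unit conversion:
  candidate V: E = 68.46, α = 8.78, σ_y = 44.10 → σ = 92.6 MPa, n = 0.476
  candidate D: E = 317.0, α = 3.11, σ_y = 812.0 → σ = 152 MPa, n = 5.35
  candidate F: E = 375.1, α = 8.23, σ_y = 371.6 → σ = 475 MPa, n = 0.782
Smallest n: candidate V with n = 0.476.

candidate V, n = 0.476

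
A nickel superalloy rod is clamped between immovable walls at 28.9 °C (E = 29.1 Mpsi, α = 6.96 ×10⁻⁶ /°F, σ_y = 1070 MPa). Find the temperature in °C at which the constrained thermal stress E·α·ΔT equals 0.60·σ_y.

284 °C

E = 29.1 Mpsi = 200.6 GPa.
α = 6.96×10⁻⁶/°F × 9/5 = 12.5×10⁻⁶/K.
E·α·ΔT = 642.0 MPa ⇒ ΔT = 642.0 / (200.6×10³ × 12.5×10⁻⁶) = 255.4 K.
T = 28.9 + 255.4 = 284.3 °C.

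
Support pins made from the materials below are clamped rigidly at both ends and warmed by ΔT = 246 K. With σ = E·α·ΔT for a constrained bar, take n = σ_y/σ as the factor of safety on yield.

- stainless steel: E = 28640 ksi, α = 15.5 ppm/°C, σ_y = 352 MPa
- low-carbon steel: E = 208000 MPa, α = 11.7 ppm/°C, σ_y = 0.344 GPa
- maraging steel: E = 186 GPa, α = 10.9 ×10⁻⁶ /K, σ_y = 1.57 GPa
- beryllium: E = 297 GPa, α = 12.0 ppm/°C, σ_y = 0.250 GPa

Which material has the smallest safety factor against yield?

beryllium

With everything in SI (GPa, ×10⁻⁶/K, MPa):
  stainless steel: E = 197.5, α = 15.5, σ_y = 352.0 → σ = 753 MPa, n = 0.468
  low-carbon steel: E = 208.0, α = 11.7, σ_y = 344.0 → σ = 599 MPa, n = 0.575
  maraging steel: E = 186.0, α = 10.9, σ_y = 1570 → σ = 499 MPa, n = 3.15
  beryllium: E = 297.0, α = 12.0, σ_y = 250.0 → σ = 877 MPa, n = 0.285
The minimum is beryllium at n = 0.285.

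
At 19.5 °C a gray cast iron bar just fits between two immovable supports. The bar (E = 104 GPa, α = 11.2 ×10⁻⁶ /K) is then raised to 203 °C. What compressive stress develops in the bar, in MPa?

ΔT = 183.5 K. Constrained thermal stress σ = E·α·ΔT = 104.0×10³ MPa × 11.2×10⁻⁶ × 183.5 = 214 MPa (compressive).

214 MPa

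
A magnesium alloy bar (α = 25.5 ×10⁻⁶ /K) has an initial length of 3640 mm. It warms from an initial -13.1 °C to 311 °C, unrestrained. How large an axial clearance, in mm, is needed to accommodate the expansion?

ΔT = 311 − (-13.1) = 324.1 K.
ΔL = α·L₀·ΔT = 25.5×10⁻⁶ × 3640 mm × 324.1 K = 30.1 mm.

30.1 mm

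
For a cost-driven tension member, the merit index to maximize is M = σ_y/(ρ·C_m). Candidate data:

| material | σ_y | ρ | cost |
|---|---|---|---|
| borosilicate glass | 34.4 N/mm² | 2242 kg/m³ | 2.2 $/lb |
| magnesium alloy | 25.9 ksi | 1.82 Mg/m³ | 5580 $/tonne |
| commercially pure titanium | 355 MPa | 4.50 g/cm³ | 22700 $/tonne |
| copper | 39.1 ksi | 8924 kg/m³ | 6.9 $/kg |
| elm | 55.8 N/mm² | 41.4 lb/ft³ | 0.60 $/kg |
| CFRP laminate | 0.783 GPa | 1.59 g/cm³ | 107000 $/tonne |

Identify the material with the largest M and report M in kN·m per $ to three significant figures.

elm, M = 140 kN·m per $

Normalizing units and computing the index:
  borosilicate glass: σ_y = 34.40 MPa, ρ = 2242 kg/m³, cost = 4.850 $/kg
  magnesium alloy: σ_y = 178.6 MPa, ρ = 1820 kg/m³, cost = 5.580 $/kg
  commercially pure titanium: σ_y = 355.0 MPa, ρ = 4500 kg/m³, cost = 22.70 $/kg
  copper: σ_y = 269.6 MPa, ρ = 8924 kg/m³, cost = 6.900 $/kg
  elm: σ_y = 55.80 MPa, ρ = 663.2 kg/m³, cost = 0.6000 $/kg
  CFRP laminate: σ_y = 783.0 MPa, ρ = 1590 kg/m³, cost = 107.0 $/kg
  elm: M = 140 kN·m per $
  magnesium alloy: M = 17.6 kN·m per $
  CFRP laminate: M = 4.60 kN·m per $
  copper: M = 4.38 kN·m per $
  commercially pure titanium: M = 3.48 kN·m per $
  borosilicate glass: M = 3.16 kN·m per $
Elm ranks first.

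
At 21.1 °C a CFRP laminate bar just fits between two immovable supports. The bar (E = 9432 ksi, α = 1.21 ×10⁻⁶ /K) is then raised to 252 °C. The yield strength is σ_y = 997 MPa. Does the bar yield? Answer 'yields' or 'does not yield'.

does not yield

E = 9432 ksi = 65.03 GPa.
ΔT = 230.9 K. Constrained thermal stress σ = E·α·ΔT = 65.03×10³ MPa × 1.21×10⁻⁶ × 230.9 = 18.2 MPa (compressive).
Compare to σ_y = 997 MPa: σ < σ_y, so it does not yield.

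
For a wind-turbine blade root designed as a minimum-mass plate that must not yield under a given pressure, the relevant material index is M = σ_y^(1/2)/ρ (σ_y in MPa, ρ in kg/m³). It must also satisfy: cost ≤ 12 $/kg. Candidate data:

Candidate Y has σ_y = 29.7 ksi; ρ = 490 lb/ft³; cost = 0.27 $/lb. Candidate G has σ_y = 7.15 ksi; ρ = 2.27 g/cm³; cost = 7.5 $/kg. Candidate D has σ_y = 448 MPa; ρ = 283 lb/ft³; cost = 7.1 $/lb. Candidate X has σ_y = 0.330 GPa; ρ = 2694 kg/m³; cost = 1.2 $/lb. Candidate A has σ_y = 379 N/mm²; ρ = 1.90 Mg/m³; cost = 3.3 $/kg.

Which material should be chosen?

candidate A

Screen on constraints: cost ≤ 12 $/kg. Survivors: candidate Y, candidate G, candidate X, candidate A.
After converting to SI:
  candidate Y: σ_y = 204.8 MPa, ρ = 7849 kg/m³
  candidate G: σ_y = 49.30 MPa, ρ = 2270 kg/m³
  candidate X: σ_y = 330.0 MPa, ρ = 2694 kg/m³
  candidate A: σ_y = 379.0 MPa, ρ = 1900 kg/m³
  candidate A: M = 10.2×10⁻³
  candidate X: M = 6.74×10⁻³
  candidate G: M = 3.09×10⁻³
  candidate Y: M = 1.82×10⁻³
Highest index: candidate A.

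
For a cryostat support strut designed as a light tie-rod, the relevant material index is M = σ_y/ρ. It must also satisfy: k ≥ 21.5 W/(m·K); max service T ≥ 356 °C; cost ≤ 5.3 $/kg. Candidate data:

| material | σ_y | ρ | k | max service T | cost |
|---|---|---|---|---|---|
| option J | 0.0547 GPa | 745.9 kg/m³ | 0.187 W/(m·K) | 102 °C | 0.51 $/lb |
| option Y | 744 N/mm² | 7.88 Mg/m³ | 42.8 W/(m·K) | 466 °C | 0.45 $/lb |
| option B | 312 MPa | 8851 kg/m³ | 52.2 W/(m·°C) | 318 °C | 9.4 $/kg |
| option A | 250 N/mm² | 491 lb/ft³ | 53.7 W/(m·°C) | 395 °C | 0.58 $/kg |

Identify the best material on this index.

Screen on constraints: k ≥ 21.5 W/(m·K); max service T ≥ 356 °C; cost ≤ 5.3 $/kg. Survivors: option Y, option A.
Normalizing units and computing the index:
  option Y: σ_y = 744.0 MPa, ρ = 7880 kg/m³
  option A: σ_y = 250.0 MPa, ρ = 7865 kg/m³
  option Y: M = 94.4 kN·m/kg
  option A: M = 31.8 kN·m/kg
Highest index: option Y.

option Y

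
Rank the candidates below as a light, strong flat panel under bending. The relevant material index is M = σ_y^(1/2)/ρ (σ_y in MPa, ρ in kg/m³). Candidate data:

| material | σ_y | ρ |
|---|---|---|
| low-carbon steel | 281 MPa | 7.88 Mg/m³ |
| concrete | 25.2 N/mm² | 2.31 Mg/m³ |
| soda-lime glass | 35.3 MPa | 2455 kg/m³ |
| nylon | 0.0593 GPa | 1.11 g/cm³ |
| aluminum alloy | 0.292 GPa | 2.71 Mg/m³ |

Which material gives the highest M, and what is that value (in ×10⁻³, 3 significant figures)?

Convert each candidate to consistent units, then evaluate M:
  low-carbon steel: σ_y = 281.0 MPa, ρ = 7880 kg/m³
  concrete: σ_y = 25.20 MPa, ρ = 2310 kg/m³
  soda-lime glass: σ_y = 35.30 MPa, ρ = 2455 kg/m³
  nylon: σ_y = 59.30 MPa, ρ = 1110 kg/m³
  aluminum alloy: σ_y = 292.0 MPa, ρ = 2710 kg/m³
  nylon: M = 6.94×10⁻³
  aluminum alloy: M = 6.31×10⁻³
  soda-lime glass: M = 2.42×10⁻³
  concrete: M = 2.17×10⁻³
  low-carbon steel: M = 2.13×10⁻³
Nylon has the largest M.

nylon, M = 6.94×10⁻³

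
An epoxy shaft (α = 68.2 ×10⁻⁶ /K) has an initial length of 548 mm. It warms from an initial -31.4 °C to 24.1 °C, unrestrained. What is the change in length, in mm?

2.07 mm

ΔT = 24.1 − (-31.4) = 55.50 K.
ΔL = α·L₀·ΔT = 68.2×10⁻⁶ × 548 mm × 55.50 K = 2.07 mm.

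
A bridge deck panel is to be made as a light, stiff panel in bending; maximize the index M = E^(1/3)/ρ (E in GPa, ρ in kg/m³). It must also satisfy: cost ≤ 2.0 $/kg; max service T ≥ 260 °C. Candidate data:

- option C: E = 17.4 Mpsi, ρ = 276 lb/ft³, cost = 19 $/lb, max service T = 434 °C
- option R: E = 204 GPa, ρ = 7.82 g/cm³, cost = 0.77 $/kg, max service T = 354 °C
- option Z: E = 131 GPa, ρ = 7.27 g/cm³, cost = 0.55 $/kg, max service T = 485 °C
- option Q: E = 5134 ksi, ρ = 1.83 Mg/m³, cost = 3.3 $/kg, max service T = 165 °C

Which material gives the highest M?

option R

Screen on constraints: cost ≤ 2.0 $/kg; max service T ≥ 260 °C. Survivors: option R, option Z.
Putting every candidate on a common basis:
  option R: E = 204.0 GPa, ρ = 7820 kg/m³
  option Z: E = 131.0 GPa, ρ = 7270 kg/m³
  option R: M = 0.753×10⁻³
  option Z: M = 0.699×10⁻³
Option R ranks first.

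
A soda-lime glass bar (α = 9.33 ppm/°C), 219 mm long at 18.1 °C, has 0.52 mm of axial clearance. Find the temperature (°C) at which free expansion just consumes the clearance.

α·L₀·ΔT = 0.52 mm ⇒ ΔT = 0.52 / (9.33×10⁻⁶ × 219.0) = 254.5 K.
T = 18.1 + 254.5 = 272.6 °C.

273 °C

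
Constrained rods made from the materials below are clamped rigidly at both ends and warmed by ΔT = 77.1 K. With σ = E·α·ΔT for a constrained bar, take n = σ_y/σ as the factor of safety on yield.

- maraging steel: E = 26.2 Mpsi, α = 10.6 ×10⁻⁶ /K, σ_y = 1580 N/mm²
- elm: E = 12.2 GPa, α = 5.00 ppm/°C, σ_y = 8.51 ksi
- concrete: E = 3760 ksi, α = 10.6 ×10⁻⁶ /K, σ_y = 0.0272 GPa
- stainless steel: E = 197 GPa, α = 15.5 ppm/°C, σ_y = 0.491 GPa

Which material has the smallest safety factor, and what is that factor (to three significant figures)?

concrete, n = 1.28

In consistent units (E in GPa, α in ×10⁻⁶/K, σ_y in MPa):
  maraging steel: E = 180.6, α = 10.6, σ_y = 1580 → σ = 148 MPa, n = 10.7
  elm: E = 12.20, α = 5.00, σ_y = 58.67 → σ = 4.70 MPa, n = 12.5
  concrete: E = 25.92, α = 10.6, σ_y = 27.20 → σ = 21.2 MPa, n = 1.28
  stainless steel: E = 197.0, α = 15.5, σ_y = 491.0 → σ = 235 MPa, n = 2.09
Smallest n: concrete with n = 1.28.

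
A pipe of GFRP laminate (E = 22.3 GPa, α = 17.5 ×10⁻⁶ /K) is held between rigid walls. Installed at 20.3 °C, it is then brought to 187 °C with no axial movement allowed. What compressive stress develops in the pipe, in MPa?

65.1 MPa

ΔT = 166.7 K. Constrained thermal stress σ = E·α·ΔT = 22.30×10³ MPa × 17.5×10⁻⁶ × 166.7 = 65.1 MPa (compressive).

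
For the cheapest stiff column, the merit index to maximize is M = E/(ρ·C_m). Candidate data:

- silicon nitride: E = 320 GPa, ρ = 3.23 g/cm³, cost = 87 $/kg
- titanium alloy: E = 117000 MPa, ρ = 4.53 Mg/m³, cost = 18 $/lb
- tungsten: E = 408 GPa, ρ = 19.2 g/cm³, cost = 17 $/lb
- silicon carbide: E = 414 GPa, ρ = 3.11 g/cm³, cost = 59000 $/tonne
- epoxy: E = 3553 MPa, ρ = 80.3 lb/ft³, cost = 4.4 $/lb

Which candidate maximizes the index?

Putting every candidate on a common basis:
  silicon nitride: E = 320.0 GPa, ρ = 3230 kg/m³, cost = 87.00 $/kg
  titanium alloy: E = 117.0 GPa, ρ = 4530 kg/m³, cost = 39.68 $/kg
  tungsten: E = 408.0 GPa, ρ = 19200 kg/m³, cost = 37.48 $/kg
  silicon carbide: E = 414.0 GPa, ρ = 3110 kg/m³, cost = 59.00 $/kg
  epoxy: E = 3.553 GPa, ρ = 1286 kg/m³, cost = 9.700 $/kg
  silicon carbide: M = 2.26 MN·m per $
  silicon nitride: M = 1.14 MN·m per $
  titanium alloy: M = 0.651 MN·m per $
  tungsten: M = 0.567 MN·m per $
  epoxy: M = 0.285 MN·m per $
The maximum is for silicon carbide.

silicon carbide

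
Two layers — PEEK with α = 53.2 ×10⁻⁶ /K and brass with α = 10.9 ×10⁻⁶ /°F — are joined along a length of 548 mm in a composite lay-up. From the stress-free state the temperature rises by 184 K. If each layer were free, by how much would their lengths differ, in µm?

brass: α = 10.9×10⁻⁶/°F × 9/5 = 19.6×10⁻⁶/K.
Δα = |53.2 − 19.6|×10⁻⁶/K = 33.6×10⁻⁶/K.
ΔL_mismatch = Δα·L·ΔT = 33.6×10⁻⁶ × 548.0 mm × 184.0 K = 3390 µm.

3390 µm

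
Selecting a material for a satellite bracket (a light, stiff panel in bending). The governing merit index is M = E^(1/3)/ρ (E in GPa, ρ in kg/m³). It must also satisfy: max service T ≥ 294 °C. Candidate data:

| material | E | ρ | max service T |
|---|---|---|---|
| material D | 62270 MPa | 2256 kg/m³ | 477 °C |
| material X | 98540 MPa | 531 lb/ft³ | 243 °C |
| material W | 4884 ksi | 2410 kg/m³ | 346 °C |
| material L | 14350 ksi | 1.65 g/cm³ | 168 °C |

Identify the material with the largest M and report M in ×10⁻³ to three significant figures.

material D, M = 1.76×10⁻³

Screen on constraints: max service T ≥ 294 °C. Survivors: material D, material W.
Convert each candidate to consistent units, then evaluate M:
  material D: E = 62.27 GPa, ρ = 2256 kg/m³
  material W: E = 33.67 GPa, ρ = 2410 kg/m³
  material D: M = 1.76×10⁻³
  material W: M = 1.34×10⁻³
Material D ranks first.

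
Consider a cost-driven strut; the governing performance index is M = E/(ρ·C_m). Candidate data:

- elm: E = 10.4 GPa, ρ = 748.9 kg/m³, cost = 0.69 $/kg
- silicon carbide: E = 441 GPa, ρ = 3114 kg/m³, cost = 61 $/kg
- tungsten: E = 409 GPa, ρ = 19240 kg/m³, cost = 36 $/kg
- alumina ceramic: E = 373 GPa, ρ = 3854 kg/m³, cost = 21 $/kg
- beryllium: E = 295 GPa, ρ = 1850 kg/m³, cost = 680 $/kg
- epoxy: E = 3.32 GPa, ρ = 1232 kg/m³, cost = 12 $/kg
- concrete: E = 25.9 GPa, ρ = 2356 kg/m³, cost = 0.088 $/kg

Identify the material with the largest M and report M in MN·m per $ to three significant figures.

Computing M directly (units already consistent):
  concrete: M = 125 MN·m per $
  elm: M = 20.1 MN·m per $
  alumina ceramic: M = 4.61 MN·m per $
  silicon carbide: M = 2.32 MN·m per $
  tungsten: M = 0.590 MN·m per $
  beryllium: M = 0.234 MN·m per $
  epoxy: M = 0.225 MN·m per $
Concrete has the largest M.

concrete, M = 125 MN·m per $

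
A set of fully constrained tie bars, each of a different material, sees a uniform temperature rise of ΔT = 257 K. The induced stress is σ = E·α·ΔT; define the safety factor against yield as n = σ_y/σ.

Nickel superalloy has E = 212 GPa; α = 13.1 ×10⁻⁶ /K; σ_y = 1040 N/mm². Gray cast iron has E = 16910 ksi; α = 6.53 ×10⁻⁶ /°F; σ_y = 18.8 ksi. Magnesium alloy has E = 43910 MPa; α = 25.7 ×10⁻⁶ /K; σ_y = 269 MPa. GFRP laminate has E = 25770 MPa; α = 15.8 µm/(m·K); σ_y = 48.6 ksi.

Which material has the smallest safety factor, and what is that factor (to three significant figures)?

With everything in SI (GPa, ×10⁻⁶/K, MPa):
  nickel superalloy: E = 212.0, α = 13.1, σ_y = 1040 → σ = 714 MPa, n = 1.46
  gray cast iron: E = 116.6, α = 11.8, σ_y = 129.6 → σ = 352 MPa, n = 0.368
  magnesium alloy: E = 43.91, α = 25.7, σ_y = 269.0 → σ = 290 MPa, n = 0.928
  GFRP laminate: E = 25.77, α = 15.8, σ_y = 335.1 → σ = 105 MPa, n = 3.20
Gray cast iron has the lowest safety factor, n = 0.368.

gray cast iron, n = 0.368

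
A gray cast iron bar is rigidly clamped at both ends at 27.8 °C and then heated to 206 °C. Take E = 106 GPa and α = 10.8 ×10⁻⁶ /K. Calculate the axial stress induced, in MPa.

ΔT = 178.2 K. Constrained thermal stress σ = E·α·ΔT = 106.0×10³ MPa × 10.8×10⁻⁶ × 178.2 = 204 MPa (compressive).

204 MPa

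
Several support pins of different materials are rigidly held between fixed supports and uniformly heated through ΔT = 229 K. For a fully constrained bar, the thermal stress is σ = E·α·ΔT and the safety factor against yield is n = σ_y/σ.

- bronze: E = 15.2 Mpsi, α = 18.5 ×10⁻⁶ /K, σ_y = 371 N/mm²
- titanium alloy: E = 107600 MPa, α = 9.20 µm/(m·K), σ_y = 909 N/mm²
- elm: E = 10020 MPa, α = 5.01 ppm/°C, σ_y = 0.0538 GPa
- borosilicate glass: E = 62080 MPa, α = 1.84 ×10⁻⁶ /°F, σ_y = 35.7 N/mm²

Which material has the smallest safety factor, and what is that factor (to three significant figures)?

borosilicate glass, n = 0.758

With everything in SI (GPa, ×10⁻⁶/K, MPa):
  bronze: E = 104.8, α = 18.5, σ_y = 371.0 → σ = 444 MPa, n = 0.836
  titanium alloy: E = 107.6, α = 9.20, σ_y = 909.0 → σ = 227 MPa, n = 4.01
  elm: E = 10.02, α = 5.01, σ_y = 53.80 → σ = 11.5 MPa, n = 4.68
  borosilicate glass: E = 62.08, α = 3.31, σ_y = 35.70 → σ = 47.1 MPa, n = 0.758
Borosilicate glass has the lowest safety factor, n = 0.758.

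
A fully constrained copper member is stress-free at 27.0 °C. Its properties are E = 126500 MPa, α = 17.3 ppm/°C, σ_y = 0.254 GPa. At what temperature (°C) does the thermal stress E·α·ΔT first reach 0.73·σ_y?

112 °C

E = 126500 MPa = 126.5 GPa.
σ_y = 0.254 GPa = 254.0 MPa.
E·α·ΔT = 185.4 MPa ⇒ ΔT = 185.4 / (126.5×10³ × 17.3×10⁻⁶) = 84.73 K.
T = 27.0 + 84.73 = 111.7 °C.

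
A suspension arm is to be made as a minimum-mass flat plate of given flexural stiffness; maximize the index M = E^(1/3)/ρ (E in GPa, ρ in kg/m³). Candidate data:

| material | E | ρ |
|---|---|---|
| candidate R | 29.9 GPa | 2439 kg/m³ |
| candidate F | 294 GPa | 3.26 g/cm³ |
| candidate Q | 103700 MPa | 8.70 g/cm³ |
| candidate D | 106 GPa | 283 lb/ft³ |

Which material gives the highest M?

In SI units:
  candidate R: E = 29.90 GPa, ρ = 2439 kg/m³
  candidate F: E = 294.0 GPa, ρ = 3260 kg/m³
  candidate Q: E = 103.7 GPa, ρ = 8700 kg/m³
  candidate D: E = 106.0 GPa, ρ = 4533 kg/m³
  candidate F: M = 2.04×10⁻³
  candidate R: M = 1.27×10⁻³
  candidate D: M = 1.04×10⁻³
  candidate Q: M = 0.540×10⁻³
The maximum is for candidate F.

candidate F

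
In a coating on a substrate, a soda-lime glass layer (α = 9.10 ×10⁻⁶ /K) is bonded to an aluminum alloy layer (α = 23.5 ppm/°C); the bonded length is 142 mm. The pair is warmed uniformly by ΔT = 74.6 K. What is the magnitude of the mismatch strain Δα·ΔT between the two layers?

Δα = |9.10 − 23.5|×10⁻⁶/K = 14.4×10⁻⁶/K.
Mismatch strain = Δα·ΔT = 14.4×10⁻⁶ × 74.6 = 1.07×10⁻³.

1.07×10⁻³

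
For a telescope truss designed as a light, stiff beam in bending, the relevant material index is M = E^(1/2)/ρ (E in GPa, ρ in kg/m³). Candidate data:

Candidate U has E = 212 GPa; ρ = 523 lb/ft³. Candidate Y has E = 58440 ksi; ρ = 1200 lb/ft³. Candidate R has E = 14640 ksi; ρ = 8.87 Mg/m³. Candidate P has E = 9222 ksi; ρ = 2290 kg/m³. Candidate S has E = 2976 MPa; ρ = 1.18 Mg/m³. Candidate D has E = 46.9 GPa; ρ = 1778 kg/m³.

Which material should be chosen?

candidate D

Convert each candidate to consistent units, then evaluate M:
  candidate U: E = 212.0 GPa, ρ = 8378 kg/m³
  candidate Y: E = 402.9 GPa, ρ = 19220 kg/m³
  candidate R: E = 100.9 GPa, ρ = 8870 kg/m³
  candidate P: E = 63.58 GPa, ρ = 2290 kg/m³
  candidate S: E = 2.976 GPa, ρ = 1180 kg/m³
  candidate D: E = 46.90 GPa, ρ = 1778 kg/m³
  candidate D: M = 3.85×10⁻³
  candidate P: M = 3.48×10⁻³
  candidate U: M = 1.74×10⁻³
  candidate S: M = 1.46×10⁻³
  candidate R: M = 1.13×10⁻³
  candidate Y: M = 1.04×10⁻³
The maximum is for candidate D.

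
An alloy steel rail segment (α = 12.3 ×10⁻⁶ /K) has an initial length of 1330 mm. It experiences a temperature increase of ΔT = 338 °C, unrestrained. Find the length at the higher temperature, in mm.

ΔL = α·L₀·ΔT = 12.3×10⁻⁶ × 1330 mm × 338.0 K = 5.53 mm.
L = L₀ + ΔL = 1330 + 5.53 = 1335.5 mm.

1335.5 mm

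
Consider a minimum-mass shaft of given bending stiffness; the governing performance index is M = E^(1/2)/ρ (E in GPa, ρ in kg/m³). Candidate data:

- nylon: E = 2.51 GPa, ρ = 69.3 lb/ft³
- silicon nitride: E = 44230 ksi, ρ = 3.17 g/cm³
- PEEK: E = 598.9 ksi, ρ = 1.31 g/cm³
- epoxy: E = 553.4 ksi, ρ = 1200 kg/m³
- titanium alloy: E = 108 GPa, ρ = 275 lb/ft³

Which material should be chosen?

silicon nitride

Normalizing units and computing the index:
  nylon: E = 2.510 GPa, ρ = 1110 kg/m³
  silicon nitride: E = 305.0 GPa, ρ = 3170 kg/m³
  PEEK: E = 4.129 GPa, ρ = 1310 kg/m³
  epoxy: E = 3.816 GPa, ρ = 1200 kg/m³
  titanium alloy: E = 108.0 GPa, ρ = 4405 kg/m³
  silicon nitride: M = 5.51×10⁻³
  titanium alloy: M = 2.36×10⁻³
  epoxy: M = 1.63×10⁻³
  PEEK: M = 1.55×10⁻³
  nylon: M = 1.43×10⁻³
The maximum is for silicon nitride.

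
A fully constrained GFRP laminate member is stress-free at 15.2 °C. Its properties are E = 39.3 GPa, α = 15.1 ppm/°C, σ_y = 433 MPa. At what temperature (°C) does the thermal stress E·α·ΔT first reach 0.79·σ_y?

592 °C

E·α·ΔT = 342.1 MPa ⇒ ΔT = 342.1 / (39.30×10³ × 15.1×10⁻⁶) = 576.4 K.
T = 15.2 + 576.4 = 591.6 °C.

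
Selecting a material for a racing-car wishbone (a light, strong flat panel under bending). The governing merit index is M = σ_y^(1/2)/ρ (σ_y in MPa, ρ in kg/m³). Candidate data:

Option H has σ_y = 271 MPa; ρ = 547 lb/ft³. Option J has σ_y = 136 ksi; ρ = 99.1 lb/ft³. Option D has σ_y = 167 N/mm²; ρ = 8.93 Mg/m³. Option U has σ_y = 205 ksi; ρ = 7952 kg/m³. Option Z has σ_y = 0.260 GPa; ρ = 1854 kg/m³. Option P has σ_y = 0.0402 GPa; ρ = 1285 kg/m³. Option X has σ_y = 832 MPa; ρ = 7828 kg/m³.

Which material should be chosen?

After converting to SI:
  option H: σ_y = 271.0 MPa, ρ = 8762 kg/m³
  option J: σ_y = 937.7 MPa, ρ = 1587 kg/m³
  option D: σ_y = 167.0 MPa, ρ = 8930 kg/m³
  option U: σ_y = 1413 MPa, ρ = 7952 kg/m³
  option Z: σ_y = 260.0 MPa, ρ = 1854 kg/m³
  option P: σ_y = 40.20 MPa, ρ = 1285 kg/m³
  option X: σ_y = 832.0 MPa, ρ = 7828 kg/m³
  option J: M = 19.3×10⁻³
  option Z: M = 8.70×10⁻³
  option P: M = 4.93×10⁻³
  option U: M = 4.73×10⁻³
  option X: M = 3.68×10⁻³
  option H: M = 1.88×10⁻³
  option D: M = 1.45×10⁻³
The maximum is for option J.

option J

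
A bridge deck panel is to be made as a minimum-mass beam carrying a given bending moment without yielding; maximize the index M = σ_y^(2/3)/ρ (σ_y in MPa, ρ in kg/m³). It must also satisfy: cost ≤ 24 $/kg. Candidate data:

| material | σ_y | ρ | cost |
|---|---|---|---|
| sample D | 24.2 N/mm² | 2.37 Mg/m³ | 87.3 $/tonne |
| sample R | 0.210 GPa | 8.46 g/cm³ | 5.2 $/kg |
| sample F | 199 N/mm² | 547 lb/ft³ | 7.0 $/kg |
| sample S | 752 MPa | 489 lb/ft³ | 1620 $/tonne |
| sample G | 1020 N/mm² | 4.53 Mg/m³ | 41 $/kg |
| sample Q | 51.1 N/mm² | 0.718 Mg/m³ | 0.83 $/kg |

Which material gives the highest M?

sample Q

Screen on constraints: cost ≤ 24 $/kg. Survivors: sample D, sample R, sample F, sample S, sample Q.
In SI units:
  sample D: σ_y = 24.20 MPa, ρ = 2370 kg/m³
  sample R: σ_y = 210.0 MPa, ρ = 8460 kg/m³
  sample F: σ_y = 199.0 MPa, ρ = 8762 kg/m³
  sample S: σ_y = 752.0 MPa, ρ = 7833 kg/m³
  sample Q: σ_y = 51.10 MPa, ρ = 718.0 kg/m³
  sample Q: M = 19.2×10⁻³
  sample S: M = 10.6×10⁻³
  sample R: M = 4.18×10⁻³
  sample F: M = 3.89×10⁻³
  sample D: M = 3.53×10⁻³
Highest index: sample Q.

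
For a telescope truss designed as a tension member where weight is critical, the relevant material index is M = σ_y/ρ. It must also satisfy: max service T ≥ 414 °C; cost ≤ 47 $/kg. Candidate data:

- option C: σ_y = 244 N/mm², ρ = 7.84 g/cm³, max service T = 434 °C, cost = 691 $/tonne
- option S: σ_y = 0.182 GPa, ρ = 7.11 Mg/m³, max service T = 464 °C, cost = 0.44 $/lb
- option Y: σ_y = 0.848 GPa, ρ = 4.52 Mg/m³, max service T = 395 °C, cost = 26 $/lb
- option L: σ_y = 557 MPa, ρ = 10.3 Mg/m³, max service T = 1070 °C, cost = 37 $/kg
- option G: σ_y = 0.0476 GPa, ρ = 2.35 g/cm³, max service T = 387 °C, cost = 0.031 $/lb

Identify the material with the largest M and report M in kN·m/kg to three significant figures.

option L, M = 54.1 kN·m/kg

Screen on constraints: max service T ≥ 414 °C; cost ≤ 47 $/kg. Survivors: option C, option S, option L.
In SI units:
  option C: σ_y = 244.0 MPa, ρ = 7840 kg/m³
  option S: σ_y = 182.0 MPa, ρ = 7110 kg/m³
  option L: σ_y = 557.0 MPa, ρ = 10300 kg/m³
  option L: M = 54.1 kN·m/kg
  option C: M = 31.1 kN·m/kg
  option S: M = 25.6 kN·m/kg
Highest index: option L.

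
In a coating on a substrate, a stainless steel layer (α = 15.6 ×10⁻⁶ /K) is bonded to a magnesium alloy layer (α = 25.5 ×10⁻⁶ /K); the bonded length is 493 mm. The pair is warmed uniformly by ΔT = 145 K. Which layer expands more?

α(stainless steel) = 15.6×10⁻⁶/K vs α(magnesium alloy) = 25.5×10⁻⁶/K.
Higher α expands more for the same ΔT: magnesium alloy.

magnesium alloy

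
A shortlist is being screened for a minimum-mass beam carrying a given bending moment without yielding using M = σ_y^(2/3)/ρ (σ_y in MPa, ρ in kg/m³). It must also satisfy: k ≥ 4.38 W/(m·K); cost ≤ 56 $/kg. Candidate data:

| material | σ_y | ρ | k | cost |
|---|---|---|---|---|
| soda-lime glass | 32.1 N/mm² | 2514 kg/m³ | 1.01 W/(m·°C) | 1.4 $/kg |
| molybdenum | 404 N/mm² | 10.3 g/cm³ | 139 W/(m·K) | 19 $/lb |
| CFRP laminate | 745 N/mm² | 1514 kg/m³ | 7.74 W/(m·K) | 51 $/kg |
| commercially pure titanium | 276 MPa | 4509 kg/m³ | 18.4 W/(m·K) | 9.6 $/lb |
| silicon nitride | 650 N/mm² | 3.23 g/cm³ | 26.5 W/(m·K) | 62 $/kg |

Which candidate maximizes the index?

CFRP laminate

Screen on constraints: k ≥ 4.38 W/(m·K); cost ≤ 56 $/kg. Survivors: molybdenum, CFRP laminate, commercially pure titanium.
After converting to SI:
  molybdenum: σ_y = 404.0 MPa, ρ = 10300 kg/m³
  CFRP laminate: σ_y = 745.0 MPa, ρ = 1514 kg/m³
  commercially pure titanium: σ_y = 276.0 MPa, ρ = 4509 kg/m³
  CFRP laminate: M = 54.3×10⁻³
  commercially pure titanium: M = 9.40×10⁻³
  molybdenum: M = 5.31×10⁻³
CFRP laminate ranks first.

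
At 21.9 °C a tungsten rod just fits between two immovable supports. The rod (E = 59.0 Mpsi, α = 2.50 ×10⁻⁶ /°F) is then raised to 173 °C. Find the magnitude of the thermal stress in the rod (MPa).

E = 59.0 Mpsi = 406.8 GPa.
α = 2.50×10⁻⁶/°F × 9/5 = 4.50×10⁻⁶/K.
ΔT = 151.1 K. Constrained thermal stress σ = E·α·ΔT = 406.8×10³ MPa × 4.50×10⁻⁶ × 151.1 = 277 MPa (compressive).

277 MPa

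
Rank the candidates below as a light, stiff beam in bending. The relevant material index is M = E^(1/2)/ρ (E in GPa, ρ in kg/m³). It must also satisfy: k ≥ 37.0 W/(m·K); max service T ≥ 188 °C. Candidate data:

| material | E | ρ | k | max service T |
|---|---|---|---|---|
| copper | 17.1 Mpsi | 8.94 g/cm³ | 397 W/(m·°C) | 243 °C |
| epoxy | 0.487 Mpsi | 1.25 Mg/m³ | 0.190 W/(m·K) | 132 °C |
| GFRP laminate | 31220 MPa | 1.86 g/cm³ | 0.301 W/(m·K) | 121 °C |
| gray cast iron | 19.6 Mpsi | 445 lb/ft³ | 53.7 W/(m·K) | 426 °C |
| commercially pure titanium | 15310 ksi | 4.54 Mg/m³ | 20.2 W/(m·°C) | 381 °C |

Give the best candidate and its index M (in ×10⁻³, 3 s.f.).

Screen on constraints: k ≥ 37.0 W/(m·K); max service T ≥ 188 °C. Survivors: copper, gray cast iron.
Convert each candidate to consistent units, then evaluate M:
  copper: E = 117.9 GPa, ρ = 8940 kg/m³
  gray cast iron: E = 135.1 GPa, ρ = 7128 kg/m³
  gray cast iron: M = 1.63×10⁻³
  copper: M = 1.21×10⁻³
Gray cast iron has the largest M.

gray cast iron, M = 1.63×10⁻³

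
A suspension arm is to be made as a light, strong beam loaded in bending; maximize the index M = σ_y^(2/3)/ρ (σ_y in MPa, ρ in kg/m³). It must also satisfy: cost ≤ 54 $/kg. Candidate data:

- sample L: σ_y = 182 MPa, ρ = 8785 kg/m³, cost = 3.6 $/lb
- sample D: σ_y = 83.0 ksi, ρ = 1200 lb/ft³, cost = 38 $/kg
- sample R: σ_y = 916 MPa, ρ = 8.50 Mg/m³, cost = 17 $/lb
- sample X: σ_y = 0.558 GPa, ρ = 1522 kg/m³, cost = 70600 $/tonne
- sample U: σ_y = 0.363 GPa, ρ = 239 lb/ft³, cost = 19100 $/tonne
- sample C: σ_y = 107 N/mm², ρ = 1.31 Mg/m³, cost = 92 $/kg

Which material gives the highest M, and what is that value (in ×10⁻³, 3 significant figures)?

Screen on constraints: cost ≤ 54 $/kg. Survivors: sample L, sample D, sample R, sample U.
In SI units:
  sample L: σ_y = 182.0 MPa, ρ = 8785 kg/m³
  sample D: σ_y = 572.3 MPa, ρ = 19220 kg/m³
  sample R: σ_y = 916.0 MPa, ρ = 8500 kg/m³
  sample U: σ_y = 363.0 MPa, ρ = 3828 kg/m³
  sample U: M = 13.3×10⁻³
  sample R: M = 11.1×10⁻³
  sample L: M = 3.66×10⁻³
  sample D: M = 3.59×10⁻³
Sample U ranks first.

sample U, M = 13.3×10⁻³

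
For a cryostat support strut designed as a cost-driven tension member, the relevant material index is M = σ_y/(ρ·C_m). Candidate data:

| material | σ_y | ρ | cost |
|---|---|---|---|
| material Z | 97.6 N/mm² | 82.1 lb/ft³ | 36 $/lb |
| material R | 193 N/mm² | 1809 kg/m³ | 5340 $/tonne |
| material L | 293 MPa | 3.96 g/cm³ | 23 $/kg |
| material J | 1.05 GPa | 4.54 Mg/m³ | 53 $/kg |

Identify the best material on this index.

Putting every candidate on a common basis:
  material Z: σ_y = 97.60 MPa, ρ = 1315 kg/m³, cost = 79.37 $/kg
  material R: σ_y = 193.0 MPa, ρ = 1809 kg/m³, cost = 5.340 $/kg
  material L: σ_y = 293.0 MPa, ρ = 3960 kg/m³, cost = 23.00 $/kg
  material J: σ_y = 1050 MPa, ρ = 4540 kg/m³, cost = 53.00 $/kg
  material R: M = 20.0 kN·m per $
  material J: M = 4.36 kN·m per $
  material L: M = 3.22 kN·m per $
  material Z: M = 0.935 kN·m per $
Material R has the largest M.

material R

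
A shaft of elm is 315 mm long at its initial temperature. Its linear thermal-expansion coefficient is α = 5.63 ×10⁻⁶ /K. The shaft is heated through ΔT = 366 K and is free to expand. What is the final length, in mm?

315.65 mm

ΔL = α·L₀·ΔT = 5.63×10⁻⁶ × 315 mm × 366.0 K = 0.649 mm.
L = L₀ + ΔL = 315 + 0.649 = 315.65 mm.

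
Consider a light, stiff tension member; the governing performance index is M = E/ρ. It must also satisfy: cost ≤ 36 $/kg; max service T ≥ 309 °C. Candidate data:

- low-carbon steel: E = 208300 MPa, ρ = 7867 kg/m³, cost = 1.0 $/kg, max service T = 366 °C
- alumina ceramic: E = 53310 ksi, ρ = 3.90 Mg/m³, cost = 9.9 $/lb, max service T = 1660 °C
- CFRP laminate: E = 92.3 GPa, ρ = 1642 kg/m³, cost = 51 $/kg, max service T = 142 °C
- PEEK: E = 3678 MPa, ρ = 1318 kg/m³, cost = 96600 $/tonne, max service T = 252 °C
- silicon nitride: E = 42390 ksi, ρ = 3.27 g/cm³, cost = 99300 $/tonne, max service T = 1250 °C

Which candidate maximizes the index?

alumina ceramic

Screen on constraints: cost ≤ 36 $/kg; max service T ≥ 309 °C. Survivors: low-carbon steel, alumina ceramic.
After converting to SI:
  low-carbon steel: E = 208.3 GPa, ρ = 7867 kg/m³
  alumina ceramic: E = 367.6 GPa, ρ = 3900 kg/m³
  alumina ceramic: M = 94.2 MN·m/kg
  low-carbon steel: M = 26.5 MN·m/kg
Alumina ceramic has the largest M.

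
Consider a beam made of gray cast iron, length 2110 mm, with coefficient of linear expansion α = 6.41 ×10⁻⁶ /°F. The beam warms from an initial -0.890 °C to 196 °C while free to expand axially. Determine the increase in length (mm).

Convert α: 6.41×10⁻⁶/°F × (9/5) = 11.5×10⁻⁶/K.
ΔT = 196 − (-0.890) = 196.9 K.
ΔL = α·L₀·ΔT = 11.5×10⁻⁶ × 2110 mm × 196.9 K = 4.79 mm.

4.79 mm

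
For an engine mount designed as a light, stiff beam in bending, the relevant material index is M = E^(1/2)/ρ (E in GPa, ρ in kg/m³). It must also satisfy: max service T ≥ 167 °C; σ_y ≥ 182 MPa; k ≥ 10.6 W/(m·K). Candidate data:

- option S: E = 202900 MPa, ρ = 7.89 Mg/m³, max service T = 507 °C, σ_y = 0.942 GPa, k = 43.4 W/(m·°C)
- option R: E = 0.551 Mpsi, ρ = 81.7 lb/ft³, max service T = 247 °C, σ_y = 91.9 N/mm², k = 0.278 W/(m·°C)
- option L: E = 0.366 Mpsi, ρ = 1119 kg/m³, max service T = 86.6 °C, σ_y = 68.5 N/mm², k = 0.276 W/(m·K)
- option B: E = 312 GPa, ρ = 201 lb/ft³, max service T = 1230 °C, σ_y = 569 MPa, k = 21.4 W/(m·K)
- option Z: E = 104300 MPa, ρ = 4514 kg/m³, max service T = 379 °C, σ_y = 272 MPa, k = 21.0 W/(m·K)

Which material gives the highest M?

Screen on constraints: max service T ≥ 167 °C; σ_y ≥ 182 MPa; k ≥ 10.6 W/(m·K). Survivors: option S, option B, option Z.
Normalizing units and computing the index:
  option S: E = 202.9 GPa, ρ = 7890 kg/m³
  option B: E = 312.0 GPa, ρ = 3220 kg/m³
  option Z: E = 104.3 GPa, ρ = 4514 kg/m³
  option B: M = 5.49×10⁻³
  option Z: M = 2.26×10⁻³
  option S: M = 1.81×10⁻³
The maximum is for option B.

option B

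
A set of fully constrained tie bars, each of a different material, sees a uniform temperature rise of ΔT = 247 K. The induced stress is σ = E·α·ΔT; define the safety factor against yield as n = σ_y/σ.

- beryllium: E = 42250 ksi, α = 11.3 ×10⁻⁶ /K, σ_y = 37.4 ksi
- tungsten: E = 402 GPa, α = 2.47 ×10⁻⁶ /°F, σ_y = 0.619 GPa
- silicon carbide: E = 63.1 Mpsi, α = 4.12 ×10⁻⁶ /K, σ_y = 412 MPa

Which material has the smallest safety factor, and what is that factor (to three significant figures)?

Per material, after unit conversion:
  beryllium: E = 291.3, α = 11.3, σ_y = 257.9 → σ = 813 MPa, n = 0.317
  tungsten: E = 402.0, α = 4.45, σ_y = 619.0 → σ = 441 MPa, n = 1.40
  silicon carbide: E = 435.1, α = 4.12, σ_y = 412.0 → σ = 443 MPa, n = 0.931
The minimum is beryllium at n = 0.317.

beryllium, n = 0.317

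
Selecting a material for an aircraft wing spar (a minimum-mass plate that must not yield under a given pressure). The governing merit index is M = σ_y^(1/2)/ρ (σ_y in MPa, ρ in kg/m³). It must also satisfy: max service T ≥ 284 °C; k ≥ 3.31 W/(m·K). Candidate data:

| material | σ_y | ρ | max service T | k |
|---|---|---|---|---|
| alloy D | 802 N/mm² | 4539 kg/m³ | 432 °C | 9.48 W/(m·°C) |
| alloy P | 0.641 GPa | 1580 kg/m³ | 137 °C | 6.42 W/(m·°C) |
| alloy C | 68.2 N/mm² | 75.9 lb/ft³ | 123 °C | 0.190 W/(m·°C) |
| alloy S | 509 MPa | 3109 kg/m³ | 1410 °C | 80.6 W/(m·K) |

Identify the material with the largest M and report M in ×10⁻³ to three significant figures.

alloy S, M = 7.26×10⁻³

Screen on constraints: max service T ≥ 284 °C; k ≥ 3.31 W/(m·K). Survivors: alloy D, alloy S.
Putting every candidate on a common basis:
  alloy D: σ_y = 802.0 MPa, ρ = 4539 kg/m³
  alloy S: σ_y = 509.0 MPa, ρ = 3109 kg/m³
  alloy S: M = 7.26×10⁻³
  alloy D: M = 6.24×10⁻³
The maximum is for alloy S.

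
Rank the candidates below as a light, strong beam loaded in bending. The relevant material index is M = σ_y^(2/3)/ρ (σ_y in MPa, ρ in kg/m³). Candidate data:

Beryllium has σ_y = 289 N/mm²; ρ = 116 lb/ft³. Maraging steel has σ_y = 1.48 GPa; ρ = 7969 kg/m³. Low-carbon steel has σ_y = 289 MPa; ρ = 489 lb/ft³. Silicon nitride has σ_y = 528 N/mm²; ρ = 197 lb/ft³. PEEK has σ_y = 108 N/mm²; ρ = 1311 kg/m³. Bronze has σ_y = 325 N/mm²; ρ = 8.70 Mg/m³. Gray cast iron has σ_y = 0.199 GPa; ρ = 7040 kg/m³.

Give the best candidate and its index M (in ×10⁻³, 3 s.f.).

beryllium, M = 23.5×10⁻³

Convert each candidate to consistent units, then evaluate M:
  beryllium: σ_y = 289.0 MPa, ρ = 1858 kg/m³
  maraging steel: σ_y = 1480 MPa, ρ = 7969 kg/m³
  low-carbon steel: σ_y = 289.0 MPa, ρ = 7833 kg/m³
  silicon nitride: σ_y = 528.0 MPa, ρ = 3156 kg/m³
  PEEK: σ_y = 108.0 MPa, ρ = 1311 kg/m³
  bronze: σ_y = 325.0 MPa, ρ = 8700 kg/m³
  gray cast iron: σ_y = 199.0 MPa, ρ = 7040 kg/m³
  beryllium: M = 23.5×10⁻³
  silicon nitride: M = 20.7×10⁻³
  PEEK: M = 17.3×10⁻³
  maraging steel: M = 16.3×10⁻³
  low-carbon steel: M = 5.58×10⁻³
  bronze: M = 5.43×10⁻³
  gray cast iron: M = 4.84×10⁻³
The maximum is for beryllium.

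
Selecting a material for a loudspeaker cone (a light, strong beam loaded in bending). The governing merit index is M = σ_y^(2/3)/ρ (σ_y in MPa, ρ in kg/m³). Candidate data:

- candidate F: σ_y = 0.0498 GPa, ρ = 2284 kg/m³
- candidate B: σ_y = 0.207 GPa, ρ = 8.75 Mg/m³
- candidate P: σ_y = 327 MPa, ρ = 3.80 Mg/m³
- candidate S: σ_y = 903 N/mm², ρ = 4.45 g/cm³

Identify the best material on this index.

candidate S

After converting to SI:
  candidate F: σ_y = 49.80 MPa, ρ = 2284 kg/m³
  candidate B: σ_y = 207.0 MPa, ρ = 8750 kg/m³
  candidate P: σ_y = 327.0 MPa, ρ = 3800 kg/m³
  candidate S: σ_y = 903.0 MPa, ρ = 4450 kg/m³
  candidate S: M = 21.0×10⁻³
  candidate P: M = 12.5×10⁻³
  candidate F: M = 5.93×10⁻³
  candidate B: M = 4.00×10⁻³
Candidate S ranks first.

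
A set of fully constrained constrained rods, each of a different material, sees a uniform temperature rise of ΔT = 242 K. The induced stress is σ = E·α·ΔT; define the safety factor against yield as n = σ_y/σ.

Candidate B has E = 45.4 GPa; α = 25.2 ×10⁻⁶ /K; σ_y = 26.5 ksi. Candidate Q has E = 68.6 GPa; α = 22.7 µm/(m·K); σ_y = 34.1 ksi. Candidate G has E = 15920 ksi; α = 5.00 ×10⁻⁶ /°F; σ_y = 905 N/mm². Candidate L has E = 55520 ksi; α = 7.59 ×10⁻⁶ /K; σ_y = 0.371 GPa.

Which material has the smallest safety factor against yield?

candidate L

Converting E to GPa, α to ×10⁻⁶/K, σ_y to MPa, then σ and n for each:
  candidate B: E = 45.40, α = 25.2, σ_y = 182.7 → σ = 277 MPa, n = 0.660
  candidate Q: E = 68.60, α = 22.7, σ_y = 235.1 → σ = 377 MPa, n = 0.624
  candidate G: E = 109.8, α = 9.00, σ_y = 905.0 → σ = 239 MPa, n = 3.79
  candidate L: E = 382.8, α = 7.59, σ_y = 371.0 → σ = 703 MPa, n = 0.528
Smallest n: candidate L with n = 0.528.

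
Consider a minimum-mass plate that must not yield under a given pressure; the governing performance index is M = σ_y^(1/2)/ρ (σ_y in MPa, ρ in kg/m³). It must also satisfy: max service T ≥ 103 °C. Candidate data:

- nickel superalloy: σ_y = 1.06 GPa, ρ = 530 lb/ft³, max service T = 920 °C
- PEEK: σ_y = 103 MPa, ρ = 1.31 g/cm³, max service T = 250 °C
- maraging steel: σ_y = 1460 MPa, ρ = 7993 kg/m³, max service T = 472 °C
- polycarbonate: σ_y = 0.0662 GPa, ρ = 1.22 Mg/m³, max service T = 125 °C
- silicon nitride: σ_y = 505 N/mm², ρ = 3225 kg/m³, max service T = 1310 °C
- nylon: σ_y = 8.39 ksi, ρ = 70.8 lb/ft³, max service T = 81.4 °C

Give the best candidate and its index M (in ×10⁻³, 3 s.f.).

PEEK, M = 7.75×10⁻³

Screen on constraints: max service T ≥ 103 °C. Survivors: nickel superalloy, PEEK, maraging steel, polycarbonate, silicon nitride.
In SI units:
  nickel superalloy: σ_y = 1060 MPa, ρ = 8490 kg/m³
  PEEK: σ_y = 103.0 MPa, ρ = 1310 kg/m³
  maraging steel: σ_y = 1460 MPa, ρ = 7993 kg/m³
  polycarbonate: σ_y = 66.20 MPa, ρ = 1220 kg/m³
  silicon nitride: σ_y = 505.0 MPa, ρ = 3225 kg/m³
  PEEK: M = 7.75×10⁻³
  silicon nitride: M = 6.97×10⁻³
  polycarbonate: M = 6.67×10⁻³
  maraging steel: M = 4.78×10⁻³
  nickel superalloy: M = 3.83×10⁻³
PEEK has the largest M.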